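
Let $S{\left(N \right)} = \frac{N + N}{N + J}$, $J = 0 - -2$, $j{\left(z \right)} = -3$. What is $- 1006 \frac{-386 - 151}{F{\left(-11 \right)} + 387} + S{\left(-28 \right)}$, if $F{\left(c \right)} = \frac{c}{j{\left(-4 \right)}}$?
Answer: $\frac{10550737}{7618} \approx 1385.0$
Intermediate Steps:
$J = 2$ ($J = 0 + 2 = 2$)
$S{\left(N \right)} = \frac{2 N}{2 + N}$ ($S{\left(N \right)} = \frac{N + N}{N + 2} = \frac{2 N}{2 + N}$)
$F{\left(c \right)} = - \frac{c}{3}$ ($F{\left(c \right)} = \frac{c}{-3} = c \left(- \frac{1}{3}\right) = - \frac{c}{3}$)
$- 1006 \frac{-386 - 151}{F{\left(-11 \right)} + 387} + S{\left(-28 \right)} = - 1006 \frac{-386 - 151}{\left(- \frac{1}{3}\right) \left(-11\right) + 387} + 2 \left(-28\right) \frac{1}{2 - 28} = - 1006 \left(- \frac{537}{\frac{11}{3} + 387}\right) + 2 \left(-28\right) \frac{1}{-26} = - 1006 \left(- \frac{537}{\frac{1172}{3}}\right) + 2 \left(-28\right) \left(- \frac{1}{26}\right) = - 1006 \left(\left(-537\right) \frac{3}{1172}\right) + \frac{28}{13} = \left(-1006\right) \left(- \frac{1611}{1172}\right) + \frac{28}{13} = \frac{810333}{586} + \frac{28}{13} = \frac{10550737}{7618}$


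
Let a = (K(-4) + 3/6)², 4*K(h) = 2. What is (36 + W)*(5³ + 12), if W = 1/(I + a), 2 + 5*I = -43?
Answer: 39319/8 ≈ 4914.9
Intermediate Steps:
K(h) = ½ (K(h) = (¼)*2 = ½)
a = 1 (a = (½ + 3/6)² = (½ + 3*(⅙))² = (½ + ½)² = 1² = 1)
I = -9 (I = -⅖ + (⅕)*(-43) = -⅖ - 43/5 = -9)
W = -⅛ (W = 1/(-9 + 1) = 1/(-8) = -⅛ ≈ -0.12500)
(36 + W)*(5³ + 12) = (36 - ⅛)*(5³ + 12) = 287*(125 + 12)/8 = (287/8)*137 = 39319/8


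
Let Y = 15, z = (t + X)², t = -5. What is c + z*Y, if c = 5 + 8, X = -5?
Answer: 1513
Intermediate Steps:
z = 100 (z = (-5 - 5)² = (-10)² = 100)
c = 13
c + z*Y = 13 + 100*15 = 13 + 1500 = 1513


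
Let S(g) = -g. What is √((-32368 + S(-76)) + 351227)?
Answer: √318935 ≈ 564.74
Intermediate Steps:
√((-32368 + S(-76)) + 351227) = √((-32368 - 1*(-76)) + 351227) = √((-32368 + 76) + 351227) = √(-32292 + 351227) = √318935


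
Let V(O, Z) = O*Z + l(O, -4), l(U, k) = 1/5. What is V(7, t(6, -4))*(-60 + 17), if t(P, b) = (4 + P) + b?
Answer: -9073/5 ≈ -1814.6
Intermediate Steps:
l(U, k) = ⅕
t(P, b) = 4 + P + b
V(O, Z) = ⅕ + O*Z (V(O, Z) = O*Z + ⅕ = ⅕ + O*Z)
V(7, t(6, -4))*(-60 + 17) = (⅕ + 7*(4 + 6 - 4))*(-60 + 17) = (⅕ + 7*6)*(-43) = (⅕ + 42)*(-43) = (211/5)*(-43) = -9073/5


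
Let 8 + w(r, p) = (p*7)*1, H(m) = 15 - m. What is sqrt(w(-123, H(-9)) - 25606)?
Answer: I*sqrt(25446) ≈ 159.52*I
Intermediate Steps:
w(r, p) = -8 + 7*p (w(r, p) = -8 + (p*7)*1 = -8 + (7*p)*1 = -8 + 7*p)
sqrt(w(-123, H(-9)) - 25606) = sqrt((-8 + 7*(15 - 1*(-9))) - 25606) = sqrt((-8 + 7*(15 + 9)) - 25606) = sqrt((-8 + 7*24) - 25606) = sqrt((-8 + 168) - 25606) = sqrt(160 - 25606) = sqrt(-25446) = I*sqrt(25446)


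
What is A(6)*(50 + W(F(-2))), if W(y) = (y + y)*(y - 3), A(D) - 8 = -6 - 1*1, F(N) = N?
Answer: 70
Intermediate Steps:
A(D) = 1 (A(D) = 8 + (-6 - 1*1) = 8 + (-6 - 1) = 8 - 7 = 1)
W(y) = 2*y*(-3 + y) (W(y) = (2*y)*(-3 + y) = 2*y*(-3 + y))
A(6)*(50 + W(F(-2))) = 1*(50 + 2*(-2)*(-3 - 2)) = 1*(50 + 2*(-2)*(-5)) = 1*(50 + 20) = 1*70 = 70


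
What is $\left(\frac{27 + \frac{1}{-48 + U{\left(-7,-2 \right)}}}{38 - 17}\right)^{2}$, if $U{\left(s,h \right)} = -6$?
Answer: $\frac{2122849}{1285956} \approx 1.6508$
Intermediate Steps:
$\left(\frac{27 + \frac{1}{-48 + U{\left(-7,-2 \right)}}}{38 - 17}\right)^{2} = \left(\frac{27 + \frac{1}{-48 - 6}}{38 - 17}\right)^{2} = \left(\frac{27 + \frac{1}{-54}}{21}\right)^{2} = \left(\left(27 - \frac{1}{54}\right) \frac{1}{21}\right)^{2} = \left(\frac{1457}{54} \cdot \frac{1}{21}\right)^{2} = \left(\frac{1457}{1134}\right)^{2} = \frac{2122849}{1285956}$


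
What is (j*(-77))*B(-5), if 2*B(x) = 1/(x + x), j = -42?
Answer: -1617/10 ≈ -161.70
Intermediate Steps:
B(x) = 1/(4*x) (B(x) = 1/(2*(x + x)) = 1/(2*((2*x))) = (1/(2*x))/2 = 1/(4*x))
(j*(-77))*B(-5) = (-42*(-77))*((¼)/(-5)) = 3234*((¼)*(-⅕)) = 3234*(-1/20) = -1617/10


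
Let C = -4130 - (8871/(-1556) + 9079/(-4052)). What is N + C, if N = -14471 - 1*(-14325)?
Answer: -3363716437/788114 ≈ -4268.1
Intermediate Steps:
C = -3248651793/788114 (C = -4130 - (8871*(-1/1556) + 9079*(-1/4052)) = -4130 - (-8871/1556 - 9079/4052) = -4130 - 1*(-6259027/788114) = -4130 + 6259027/788114 = -3248651793/788114 ≈ -4122.1)
N = -146 (N = -14471 + 14325 = -146)
N + C = -146 - 3248651793/788114 = -3363716437/788114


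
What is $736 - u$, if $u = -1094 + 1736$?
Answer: $94$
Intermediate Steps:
$u = 642$
$736 - u = 736 - 642 = 94$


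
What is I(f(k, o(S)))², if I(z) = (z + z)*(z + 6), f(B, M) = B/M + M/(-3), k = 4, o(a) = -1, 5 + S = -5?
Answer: 23716/81 ≈ 292.79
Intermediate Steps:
S = -10 (S = -5 - 5 = -10)
f(B, M) = -M/3 + B/M (f(B, M) = B/M + M*(-⅓) = B/M - M/3 = -M/3 + B/M)
I(z) = 2*z*(6 + z) (I(z) = (2*z)*(6 + z) = 2*z*(6 + z))
I(f(k, o(S)))² = (2*(-⅓*(-1) + 4/(-1))*(6 + (-⅓*(-1) + 4/(-1))))² = (2*(⅓ + 4*(-1))*(6 + (⅓ + 4*(-1))))² = (2*(⅓ - 4)*(6 + (⅓ - 4)))² = (2*(-11/3)*(6 - 11/3))² = (2*(-11/3)*(7/3))² = (-154/9)² = 23716/81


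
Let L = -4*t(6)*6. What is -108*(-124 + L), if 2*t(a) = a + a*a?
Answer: 67824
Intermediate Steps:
t(a) = a/2 + a**2/2 (t(a) = (a + a*a)/2 = (a + a**2)/2 = a/2 + a**2/2)
L = -504 (L = -2*6*(1 + 6)*6 = -2*6*7*6 = -4*21*6 = -84*6 = -504)
-108*(-124 + L) = -108*(-124 - 504) = -108*(-628) = 67824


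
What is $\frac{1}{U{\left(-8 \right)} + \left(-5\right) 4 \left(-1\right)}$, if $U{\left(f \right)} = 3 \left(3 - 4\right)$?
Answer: $\frac{1}{17} \approx 0.058824$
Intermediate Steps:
$U{\left(f \right)} = -3$ ($U{\left(f \right)} = 3 \left(-1\right) = -3$)
$\frac{1}{U{\left(-8 \right)} + \left(-5\right) 4 \left(-1\right)} = \frac{1}{-3 + \left(-5\right) 4 \left(-1\right)} = \frac{1}{-3 - -20} = \frac{1}{-3 + 20} = \frac{1}{17}$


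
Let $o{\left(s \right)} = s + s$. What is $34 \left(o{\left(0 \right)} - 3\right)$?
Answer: $-102$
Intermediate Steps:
$o{\left(s \right)} = 2 s$
$34 \left(o{\left(0 \right)} - 3\right) = 34 \left(2 \cdot 0 - 3\right) = 34 \left(0 - 3\right) = 34 \left(-3\right) = -102$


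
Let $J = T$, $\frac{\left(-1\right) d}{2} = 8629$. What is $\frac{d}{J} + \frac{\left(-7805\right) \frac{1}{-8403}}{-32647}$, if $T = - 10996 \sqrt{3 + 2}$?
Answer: $- \frac{7805}{274332741} + \frac{8629 \sqrt{5}}{27490} \approx 0.70186$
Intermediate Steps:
$d = -17258$ ($d = \left(-2\right) 8629 = -17258$)
$T = - 10996 \sqrt{5} \approx -24588.0$
$J = - 10996 \sqrt{5} \approx -24588.0$
$\frac{d}{J} + \frac{\left(-7805\right) \frac{1}{-8403}}{-32647} = - \frac{17258}{\left(-10996\right) \sqrt{5}} + \frac{\left(-7805\right) \frac{1}{-8403}}{-32647} = - 17258 \left(- \frac{\sqrt{5}}{54980}\right) + \left(-7805\right) \left(- \frac{1}{8403}\right) \left(- \frac{1}{32647}\right) = \frac{8629 \sqrt{5}}{27490} + \frac{7805}{8403} \left(- \frac{1}{32647}\right) = \frac{8629 \sqrt{5}}{27490} - \frac{7805}{274332741} = - \frac{7805}{274332741} + \frac{8629 \sqrt{5}}{27490}$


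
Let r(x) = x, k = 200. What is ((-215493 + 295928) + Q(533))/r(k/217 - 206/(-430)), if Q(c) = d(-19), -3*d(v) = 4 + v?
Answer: 3752928200/65351 ≈ 57427.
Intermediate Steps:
d(v) = -4/3 - v/3 (d(v) = -(4 + v)/3 = -4/3 - v/3)
Q(c) = 5 (Q(c) = -4/3 - ⅓*(-19) = -4/3 + 19/3 = 5)
((-215493 + 295928) + Q(533))/r(k/217 - 206/(-430)) = ((-215493 + 295928) + 5)/(200/217 - 206/(-430)) = (80435 + 5)/(200*(1/217) - 206*(-1/430)) = 80440/(200/217 + 103/215) = 80440/(65351/46655) = 80440*(46655/65351) = 3752928200/65351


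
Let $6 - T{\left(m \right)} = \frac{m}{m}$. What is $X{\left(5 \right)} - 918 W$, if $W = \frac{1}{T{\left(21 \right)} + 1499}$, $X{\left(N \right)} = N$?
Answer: $\frac{3301}{752} \approx 4.3896$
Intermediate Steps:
$T{\left(m \right)} = 5$ ($T{\left(m \right)} = 6 - \frac{m}{m} = 6 - 1 = 5$)
$W = \frac{1}{1504}$ ($W = \frac{1}{5 + 1499} = \frac{1}{1504} \approx 0.00066489$)
$X{\left(5 \right)} - 918 W = 5 - \frac{459}{752} = \frac{3301}{752}$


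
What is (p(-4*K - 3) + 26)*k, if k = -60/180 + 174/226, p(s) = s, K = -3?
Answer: 5180/339 ≈ 15.280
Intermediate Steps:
k = 148/339 (k = -60*1/180 + 174*(1/226) = -⅓ + 87/113 = 148/339 ≈ 0.43658)
(p(-4*K - 3) + 26)*k = ((-4*(-3) - 3) + 26)*(148/339) = ((12 - 3) + 26)*(148/339) = (9 + 26)*(148/339) = 35*(148/339) = 5180/339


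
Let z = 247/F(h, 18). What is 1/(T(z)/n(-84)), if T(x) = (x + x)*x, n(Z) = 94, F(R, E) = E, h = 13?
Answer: 15228/61009 ≈ 0.24960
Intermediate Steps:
z = 247/18 ≈ 13.722
T(x) = 2*x² (T(x) = (2*x)*x = 2*x²)
1/(T(z)/n(-84)) = 1/((2*(247/18)²)/94) = 1/((2*(61009/324))*(1/94)) = 1/((61009/162)*(1/94)) = 1/(61009/15228) = 15228/61009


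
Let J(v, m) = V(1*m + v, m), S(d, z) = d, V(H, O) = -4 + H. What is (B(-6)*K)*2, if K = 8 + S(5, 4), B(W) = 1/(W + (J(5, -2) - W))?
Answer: -26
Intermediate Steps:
J(v, m) = -4 + m + v (J(v, m) = -4 + (1*m + v) = -4 + (m + v) = -4 + m + v)
B(W) = -1 (B(W) = 1/(W + ((-4 - 2 + 5) - W)) = 1/(W + (-1 - W)) = 1/(-1) = -1)
K = 13 (K = 8 + 5 = 13)
(B(-6)*K)*2 = -1*13*2 = -13*2 = -26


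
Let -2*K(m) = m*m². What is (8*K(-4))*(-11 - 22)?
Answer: -8448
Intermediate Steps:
K(m) = -m³/2 (K(m) = -m*m²/2 = -m³/2)
(8*K(-4))*(-11 - 22) = (8*(-½*(-4)³))*(-11 - 22) = (8*(-½*(-64)))*(-33) = (8*32)*(-33) = 256*(-33) = -8448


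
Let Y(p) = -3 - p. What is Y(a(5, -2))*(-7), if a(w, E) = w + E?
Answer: 42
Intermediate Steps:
a(w, E) = E + w
Y(a(5, -2))*(-7) = (-3 - (-2 + 5))*(-7) = (-3 - 1*3)*(-7) = (-3 - 3)*(-7) = -6*(-7) = 42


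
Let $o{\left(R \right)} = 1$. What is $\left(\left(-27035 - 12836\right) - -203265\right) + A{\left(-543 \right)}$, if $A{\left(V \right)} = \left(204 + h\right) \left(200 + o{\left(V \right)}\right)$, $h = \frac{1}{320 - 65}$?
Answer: $\frac{17373897}{85} \approx 2.044 \cdot 10^{5}$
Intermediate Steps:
$h = \frac{1}{255} \approx 0.0039216$
$A{\left(V \right)} = \frac{3485407}{85}$ ($A{\left(V \right)} = \left(204 + \frac{1}{255}\right) \left(200 + 1\right) = \frac{52021}{255} \cdot 201 = \frac{3485407}{85}$)
$\left(\left(-27035 - 12836\right) - -203265\right) + A{\left(-543 \right)} = \left(\left(-27035 - 12836\right) - -203265\right) + \frac{3485407}{85} = \left(\left(-27035 - 12836\right) + 203265\right) + \frac{3485407}{85} = \left(-39871 + 203265\right) + \frac{3485407}{85} = 163394 + \frac{3485407}{85} = \frac{17373897}{85}$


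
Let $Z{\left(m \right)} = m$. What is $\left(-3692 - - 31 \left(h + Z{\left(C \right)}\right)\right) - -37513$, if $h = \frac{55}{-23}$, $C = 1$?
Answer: $\frac{776891}{23} \approx 33778.0$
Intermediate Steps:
$h = - \frac{55}{23}$ ($h = 55 \left(- \frac{1}{23}\right) = - \frac{55}{23} \approx -2.3913$)
$\left(-3692 - - 31 \left(h + Z{\left(C \right)}\right)\right) - -37513 = \left(-3692 - - 31 \left(- \frac{55}{23} + 1\right)\right) - -37513 = \left(-3692 - \left(-31\right) \left(- \frac{32}{23}\right)\right) + 37513 = \left(-3692 - \frac{992}{23}\right) + 37513 = - \frac{85908}{23} + 37513 = \frac{776891}{23}$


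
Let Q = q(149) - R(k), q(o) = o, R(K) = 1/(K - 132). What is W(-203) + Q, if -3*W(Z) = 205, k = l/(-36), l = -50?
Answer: 568996/7053 ≈ 80.674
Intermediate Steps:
k = 25/18 (k = -50/(-36) = -50*(-1/36) = 25/18 ≈ 1.3889)
W(Z) = -205/3 (W(Z) = -1/3*205 = -205/3)
R(K) = 1/(-132 + K)
Q = 350317/2351 (Q = 149 - 1/(-132 + 25/18) = 149 - 1/(-2351/18) = 149 - 1*(-18/2351) = 149 + 18/2351 = 350317/2351 ≈ 149.01)
W(-203) + Q = -205/3 + 350317/2351 = 568996/7053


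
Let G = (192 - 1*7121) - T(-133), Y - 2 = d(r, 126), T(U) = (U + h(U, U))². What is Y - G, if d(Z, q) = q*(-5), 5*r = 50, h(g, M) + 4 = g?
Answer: 79201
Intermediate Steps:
h(g, M) = -4 + g
T(U) = (-4 + 2*U)² (T(U) = (U + (-4 + U))² = (-4 + 2*U)²)
r = 10 (r = (⅕)*50 = 10)
d(Z, q) = -5*q
Y = -628 (Y = 2 - 5*126 = 2 - 630 = -628)
G = -79829 (G = (192 - 1*7121) - 4*(-2 - 133)² = (192 - 7121) - 4*(-135)² = -6929 - 4*18225 = -6929 - 1*72900 = -6929 - 72900 = -79829)
Y - G = -628 - 1*(-79829) = -628 + 79829 = 79201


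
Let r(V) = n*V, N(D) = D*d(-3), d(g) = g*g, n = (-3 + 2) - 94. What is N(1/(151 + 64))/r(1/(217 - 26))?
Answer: -1719/20425 ≈ -0.084162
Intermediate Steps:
n = -95 (n = -1 - 94 = -95)
d(g) = g**2
N(D) = 9*D (N(D) = D*(-3)**2 = D*9 = 9*D)
r(V) = -95*V
N(1/(151 + 64))/r(1/(217 - 26)) = (9/(151 + 64))/((-95/(217 - 26))) = (9/215)/((-95/191)) = (9*(1/215))/((-95*1/191)) = 9/(215*(-95/191)) = (9/215)*(-191/95) = -1719/20425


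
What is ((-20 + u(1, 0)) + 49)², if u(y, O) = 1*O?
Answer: 841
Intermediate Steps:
u(y, O) = O
((-20 + u(1, 0)) + 49)² = ((-20 + 0) + 49)² = (-20 + 49)² = 29² = 841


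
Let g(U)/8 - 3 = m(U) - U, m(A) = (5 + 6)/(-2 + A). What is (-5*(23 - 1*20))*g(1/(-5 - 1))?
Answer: 2980/13 ≈ 229.23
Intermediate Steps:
m(A) = 11/(-2 + A)
g(U) = 24 - 8*U + 88/(-2 + U) (g(U) = 24 + 8*(11/(-2 + U) - U) = 24 + 8*(-U + 11/(-2 + U)) = 24 + (-8*U + 88/(-2 + U)) = 24 - 8*U + 88/(-2 + U))
(-5*(23 - 1*20))*g(1/(-5 - 1)) = (-5*(23 - 1*20))*(8*(11 + (-2 + 1/(-5 - 1))*(3 - 1/(-5 - 1)))/(-2 + 1/(-5 - 1))) = (-5*(23 - 20))*(8*(11 + (-2 + 1/(-6))*(3 - 1/(-6)))/(-2 + 1/(-6))) = (-5*3)*(8*(11 + (-2 - 1/6)*(3 - 1*(-1/6)))/(-2 - 1/6)) = -120*(11 - 13*(3 + 1/6)/6)/(-13/6) = -120*(-6)*(11 - 13/6*19/6)/13 = -120*(-6)*(11 - 247/36)/13 = -120*(-6)*149/(13*36) = -15*(-596/39) = 2980/13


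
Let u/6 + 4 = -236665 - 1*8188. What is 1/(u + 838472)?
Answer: -1/630670 ≈ -1.5856e-6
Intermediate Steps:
u = -1469142 (u = -24 + 6*(-236665 - 1*8188) = -24 + 6*(-236665 - 8188) = -24 + 6*(-244853) = -24 - 1469118 = -1469142)
1/(u + 838472) = 1/(-1469142 + 838472) = 1/(-630670) = -1/630670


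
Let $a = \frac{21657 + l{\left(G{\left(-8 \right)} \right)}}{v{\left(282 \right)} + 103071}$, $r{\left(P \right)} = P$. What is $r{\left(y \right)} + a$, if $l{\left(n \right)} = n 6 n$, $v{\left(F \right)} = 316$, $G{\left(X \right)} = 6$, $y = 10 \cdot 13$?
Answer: $\frac{13462183}{103387} \approx 130.21$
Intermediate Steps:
$y = 130$
$l{\left(n \right)} = 6 n^{2}$ ($l{\left(n \right)} = 6 n n = 6 n^{2}$)
$a = \frac{21873}{103387}$ ($a = \frac{21657 + 6 \cdot 6^{2}}{316 + 103071} = \frac{21657 + 6 \cdot 36}{103387} = \left(21657 + 216\right) \frac{1}{103387} = 21873 \cdot \frac{1}{103387} = \frac{21873}{103387} \approx 0.21156$)
$r{\left(y \right)} + a = 130 + \frac{21873}{103387} = \frac{13462183}{103387}$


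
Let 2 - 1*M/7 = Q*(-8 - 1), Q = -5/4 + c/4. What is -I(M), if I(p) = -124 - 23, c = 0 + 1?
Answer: 147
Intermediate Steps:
c = 1
Q = -1 (Q = -5/4 + 1/4 = -5*¼ + 1*(¼) = -5/4 + ¼ = -1)
M = -49 (M = 14 - (-7)*(-8 - 1) = 14 - (-7)*(-9) = 14 - 7*9 = 14 - 63 = -49)
I(p) = -147
-I(M) = -1*(-147) = 147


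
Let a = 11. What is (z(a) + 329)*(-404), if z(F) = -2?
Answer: -132108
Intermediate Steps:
(z(a) + 329)*(-404) = (-2 + 329)*(-404) = 327*(-404) = -132108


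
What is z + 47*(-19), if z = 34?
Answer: -859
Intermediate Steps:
z + 47*(-19) = 34 + 47*(-19) = 34 - 893 = -859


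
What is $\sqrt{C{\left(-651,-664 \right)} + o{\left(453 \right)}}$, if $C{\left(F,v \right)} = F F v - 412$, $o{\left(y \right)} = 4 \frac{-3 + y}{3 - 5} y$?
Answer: $2 i \sqrt{70452994} \approx 16787.0 i$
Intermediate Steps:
$o{\left(y \right)} = y \left(6 - 2 y\right)$ ($o{\left(y \right)} = 4 \frac{-3 + y}{-2} y = 4 \left(-3 + y\right) \left(- \frac{1}{2}\right) y = 4 \left(\frac{3}{2} - \frac{y}{2}\right) y = \left(6 - 2 y\right) y = y \left(6 - 2 y\right)$)
$C{\left(F,v \right)} = -412 + v F^{2}$ ($C{\left(F,v \right)} = F^{2} v - 412 = v F^{2} - 412 = -412 + v F^{2}$)
$\sqrt{C{\left(-651,-664 \right)} + o{\left(453 \right)}} = \sqrt{\left(-412 - 664 \left(-651\right)^{2}\right) + 2 \cdot 453 \left(3 - 453\right)} = \sqrt{\left(-412 - 281403864\right) + 2 \cdot 453 \left(3 - 453\right)} = \sqrt{\left(-412 - 281403864\right) + 2 \cdot 453 \left(-450\right)} = \sqrt{-281404276 - 407700} = \sqrt{-281811976} = 2 i \sqrt{70452994}$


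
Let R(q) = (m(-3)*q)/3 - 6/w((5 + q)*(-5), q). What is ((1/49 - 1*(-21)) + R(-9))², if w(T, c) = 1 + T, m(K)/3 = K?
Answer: 5470921/2401 ≈ 2278.6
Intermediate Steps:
m(K) = 3*K
R(q) = -6/(-24 - 5*q) - 3*q (R(q) = ((3*(-3))*q)/3 - 6/(1 + (5 + q)*(-5)) = -9*q*(⅓) - 6/(1 + (-25 - 5*q)) = -3*q - 6/(-24 - 5*q) = -6/(-24 - 5*q) - 3*q)
((1/49 - 1*(-21)) + R(-9))² = ((1/49 - 1*(-21)) + 3*(2 - 1*(-9)*(24 + 5*(-9)))/(24 + 5*(-9)))² = ((1/49 + 21) + 3*(2 - 1*(-9)*(24 - 45))/(24 - 45))² = (1030/49 + 3*(2 - 1*(-9)*(-21))/(-21))² = (1030/49 + 3*(-1/21)*(2 - 189))² = (1030/49 + 3*(-1/21)*(-187))² = (1030/49 + 187/7)² = (2339/49)² = 5470921/2401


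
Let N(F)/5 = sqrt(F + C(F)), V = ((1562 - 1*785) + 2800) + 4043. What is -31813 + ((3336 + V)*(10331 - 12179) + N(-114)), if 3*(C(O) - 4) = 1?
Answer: -20278501 + 5*I*sqrt(987)/3 ≈ -2.0278e+7 + 52.361*I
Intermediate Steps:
C(O) = 13/3 (C(O) = 4 + (1/3)*1 = 4 + 1/3 = 13/3)
V = 7620 (V = ((1562 - 785) + 2800) + 4043 = (777 + 2800) + 4043 = 3577 + 4043 = 7620)
N(F) = 5*sqrt(13/3 + F) (N(F) = 5*sqrt(F + 13/3) = 5*sqrt(13/3 + F))
-31813 + ((3336 + V)*(10331 - 12179) + N(-114)) = -31813 + ((3336 + 7620)*(10331 - 12179) + 5*sqrt(39 + 9*(-114))/3) = -31813 + (10956*(-1848) + 5*sqrt(39 - 1026)/3) = -31813 + (-20246688 + 5*sqrt(-987)/3) = -31813 + (-20246688 + 5*(I*sqrt(987))/3) = -31813 + (-20246688 + 5*I*sqrt(987)/3) = -20278501 + 5*I*sqrt(987)/3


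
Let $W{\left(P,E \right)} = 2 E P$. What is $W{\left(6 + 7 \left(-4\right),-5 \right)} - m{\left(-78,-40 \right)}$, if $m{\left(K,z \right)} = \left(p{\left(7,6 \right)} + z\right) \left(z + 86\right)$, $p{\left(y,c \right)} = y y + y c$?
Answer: $-2126$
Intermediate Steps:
$p{\left(y,c \right)} = y^{2} + c y$
$W{\left(P,E \right)} = 2 E P$
$m{\left(K,z \right)} = \left(86 + z\right) \left(91 + z\right)$ ($m{\left(K,z \right)} = \left(7 \left(6 + 7\right) + z\right) \left(z + 86\right) = \left(7 \cdot 13 + z\right) \left(86 + z\right) = \left(91 + z\right) \left(86 + z\right) = \left(86 + z\right) \left(91 + z\right)$)
$W{\left(6 + 7 \left(-4\right),-5 \right)} - m{\left(-78,-40 \right)} = 2 \left(-5\right) \left(6 + 7 \left(-4\right)\right) - \left(7826 + \left(-40\right)^{2} + 177 \left(-40\right)\right) = 2 \left(-5\right) \left(6 - 28\right) - \left(7826 + 1600 - 7080\right) = 2 \left(-5\right) \left(-22\right) - 2346 = 220 - 2346 = -2126$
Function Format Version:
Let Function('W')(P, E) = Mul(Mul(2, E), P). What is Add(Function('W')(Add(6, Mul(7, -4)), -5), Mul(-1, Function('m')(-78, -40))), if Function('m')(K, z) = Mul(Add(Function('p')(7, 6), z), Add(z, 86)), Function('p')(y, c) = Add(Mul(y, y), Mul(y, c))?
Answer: -2126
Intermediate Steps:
Function('p')(y, c) = Add(Pow(y, 2), Mul(c, y))
Function('W')(P, E) = Mul(2, E, P)
Function('m')(K, z) = Mul(Add(86, z), Add(91, z)) (Function('m')(K, z) = Mul(Add(Mul(7, Add(6, 7)), z), Add(z, 86)) = Mul(Add(Mul(7, 13), z), Add(86, z)) = Mul(Add(91, z), Add(86, z)) = Mul(Add(86, z), Add(91, z)))
Add(Function('W')(Add(6, Mul(7, -4)), -5), Mul(-1, Function('m')(-78, -40))) = Add(Mul(2, -5, Add(6, Mul(7, -4))), Mul(-1, Add(7826, Pow(-40, 2), Mul(177, -40)))) = Add(Mul(2, -5, Add(6, -28)), Mul(-1, Add(7826, 1600, -7080))) = Add(Mul(2, -5, -22), Mul(-1, 2346)) = Add(220, -2346) = -2126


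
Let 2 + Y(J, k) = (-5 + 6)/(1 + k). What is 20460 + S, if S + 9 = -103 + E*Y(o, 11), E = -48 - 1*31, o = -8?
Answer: 245993/12 ≈ 20499.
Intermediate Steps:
Y(J, k) = -2 + 1/(1 + k) (Y(J, k) = -2 + (-5 + 6)/(1 + k) = -2 + 1/(1 + k))
E = -79 (E = -48 - 31 = -79)
S = 473/12 (S = -9 + (-103 - 79*(-1 - 2*11)/(1 + 11)) = -9 + (-103 - 79*(-1 - 22)/12) = -9 + (-103 - 79*(-23)/12) = -9 + (-103 - 79*(-23/12)) = -9 + (-103 + 1817/12) = -9 + 581/12 = 473/12 ≈ 39.417)
20460 + S = 20460 + 473/12 = 245993/12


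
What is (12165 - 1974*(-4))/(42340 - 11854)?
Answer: 6687/10162 ≈ 0.65804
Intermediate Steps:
(12165 - 1974*(-4))/(42340 - 11854) = (12165 + 7896)/30486 = 20061*(1/30486) = 6687/10162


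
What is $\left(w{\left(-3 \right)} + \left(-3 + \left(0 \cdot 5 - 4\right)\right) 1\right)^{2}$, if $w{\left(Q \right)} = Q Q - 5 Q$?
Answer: $289$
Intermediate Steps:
$w{\left(Q \right)} = Q^{2} - 5 Q$
$\left(w{\left(-3 \right)} + \left(-3 + \left(0 \cdot 5 - 4\right)\right) 1\right)^{2} = \left(- 3 \left(-5 - 3\right) + \left(-3 + \left(0 \cdot 5 - 4\right)\right) 1\right)^{2} = \left(\left(-3\right) \left(-8\right) + \left(-3 + \left(0 - 4\right)\right) 1\right)^{2} = \left(24 + \left(-3 - 4\right) 1\right)^{2} = \left(24 - 7\right)^{2} = 17^{2} = 289$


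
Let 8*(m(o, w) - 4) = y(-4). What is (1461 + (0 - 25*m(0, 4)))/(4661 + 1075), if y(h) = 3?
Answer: 10813/45888 ≈ 0.23564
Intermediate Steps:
m(o, w) = 35/8 (m(o, w) = 4 + (⅛)*3 = 4 + 3/8 = 35/8)
(1461 + (0 - 25*m(0, 4)))/(4661 + 1075) = (1461 + (0 - 25*35/8))/(4661 + 1075) = (1461 + (0 - 875/8))/5736 = (1461 - 875/8)*(1/5736) = (10813/8)*(1/5736) = 10813/45888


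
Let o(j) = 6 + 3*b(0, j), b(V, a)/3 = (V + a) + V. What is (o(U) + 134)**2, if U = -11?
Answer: 1681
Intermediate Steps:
b(V, a) = 3*a + 6*V (b(V, a) = 3*((V + a) + V) = 3*(a + 2*V) = 3*a + 6*V)
o(j) = 6 + 9*j (o(j) = 6 + 3*(3*j + 6*0) = 6 + 3*(3*j + 0) = 6 + 3*(3*j) = 6 + 9*j)
(o(U) + 134)**2 = ((6 + 9*(-11)) + 134)**2 = ((6 - 99) + 134)**2 = (-93 + 134)**2 = 41**2 = 1681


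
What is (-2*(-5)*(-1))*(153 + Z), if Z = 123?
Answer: -2760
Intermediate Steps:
(-2*(-5)*(-1))*(153 + Z) = (-2*(-5)*(-1))*(153 + 123) = (10*(-1))*276 = -10*276 = -2760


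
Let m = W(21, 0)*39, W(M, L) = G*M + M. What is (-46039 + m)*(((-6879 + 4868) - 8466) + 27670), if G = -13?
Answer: -960521331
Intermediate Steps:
W(M, L) = -12*M (W(M, L) = -13*M + M = -12*M)
m = -9828 (m = -12*21*39 = -252*39 = -9828)
(-46039 + m)*(((-6879 + 4868) - 8466) + 27670) = (-46039 - 9828)*(((-6879 + 4868) - 8466) + 27670) = -55867*((-2011 - 8466) + 27670) = -55867*(-10477 + 27670) = -55867*17193 = -960521331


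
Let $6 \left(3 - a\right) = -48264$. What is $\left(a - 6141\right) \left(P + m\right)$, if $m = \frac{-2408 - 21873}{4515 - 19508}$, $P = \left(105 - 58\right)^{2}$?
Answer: $\frac{63172117108}{14993} \approx 4.2134 \cdot 10^{6}$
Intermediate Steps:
$a = 8047$ ($a = 3 - -8044 = 3 + 8044 = 8047$)
$P = 2209$ ($P = 47^{2} = 2209$)
$m = \frac{24281}{14993}$ ($m = - \frac{24281}{-14993} = \left(-24281\right) \left(- \frac{1}{14993}\right) = \frac{24281}{14993} \approx 1.6195$)
$\left(a - 6141\right) \left(P + m\right) = \left(8047 - 6141\right) \left(2209 + \frac{24281}{14993}\right) = 1906 \cdot \frac{33143818}{14993} = \frac{63172117108}{14993}$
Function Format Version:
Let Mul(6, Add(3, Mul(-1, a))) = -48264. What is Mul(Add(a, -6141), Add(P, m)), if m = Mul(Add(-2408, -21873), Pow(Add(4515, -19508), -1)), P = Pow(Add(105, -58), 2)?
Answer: Rational(63172117108, 14993) ≈ 4.2134e+6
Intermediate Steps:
a = 8047 (a = Add(3, Mul(Rational(-1, 6), -48264)) = Add(3, 8044) = 8047)
P = 2209 (P = Pow(47, 2) = 2209)
m = Rational(24281, 14993) (m = Mul(-24281, Pow(-14993, -1)) = Mul(-24281, Rational(-1, 14993)) = Rational(24281, 14993) ≈ 1.6195)
Mul(Add(a, -6141), Add(P, m)) = Mul(Add(8047, -6141), Add(2209, Rational(24281, 14993))) = Mul(1906, Rational(33143818, 14993)) = Rational(63172117108, 14993)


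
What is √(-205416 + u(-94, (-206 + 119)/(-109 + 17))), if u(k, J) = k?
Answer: I*√205510 ≈ 453.33*I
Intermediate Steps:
√(-205416 + u(-94, (-206 + 119)/(-109 + 17))) = √(-205416 - 94) = √(-205510) = I*√205510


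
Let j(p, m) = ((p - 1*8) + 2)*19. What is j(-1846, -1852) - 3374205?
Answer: -3409393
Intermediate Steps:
j(p, m) = -114 + 19*p (j(p, m) = ((p - 8) + 2)*19 = ((-8 + p) + 2)*19 = (-6 + p)*19 = -114 + 19*p)
j(-1846, -1852) - 3374205 = (-114 + 19*(-1846)) - 3374205 = (-114 - 35074) - 3374205 = -35188 - 3374205 = -3409393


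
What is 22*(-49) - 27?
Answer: -1105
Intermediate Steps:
22*(-49) - 27 = -1078 - 27 = -1105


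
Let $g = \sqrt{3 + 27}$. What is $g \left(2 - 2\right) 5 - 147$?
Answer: $-147$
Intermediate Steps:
$g = \sqrt{30} \approx 5.4772$
$g \left(2 - 2\right) 5 - 147 = \sqrt{30} \left(2 - 2\right) 5 - 147 = \sqrt{30} \cdot 0 \cdot 5 - 147 = \sqrt{30} \cdot 0 - 147 = 0 - 147 = -147$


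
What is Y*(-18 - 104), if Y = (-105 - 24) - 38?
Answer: 20374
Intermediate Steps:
Y = -167 (Y = -129 - 38 = -167)
Y*(-18 - 104) = -167*(-18 - 104) = -167*(-122) = 20374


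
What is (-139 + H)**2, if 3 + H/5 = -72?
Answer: 264196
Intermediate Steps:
H = -375 (H = -15 + 5*(-72) = -15 - 360 = -375)
(-139 + H)**2 = (-139 - 375)**2 = (-514)**2 = 264196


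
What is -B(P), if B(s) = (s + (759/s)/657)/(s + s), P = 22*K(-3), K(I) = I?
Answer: -86747/173448 ≈ -0.50013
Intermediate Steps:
P = -66 (P = 22*(-3) = -66)
B(s) = (s + 253/(219*s))/(2*s) (B(s) = (s + (759/s)*(1/657))/((2*s)) = (s + 253/(219*s))*(1/(2*s)) = (s + 253/(219*s))/(2*s))
-B(P) = -(1/2 + (253/438)/(-66)**2) = -(1/2 + (253/438)*(1/4356)) = -(1/2 + 23/173448) = -1*86747/173448 = -86747/173448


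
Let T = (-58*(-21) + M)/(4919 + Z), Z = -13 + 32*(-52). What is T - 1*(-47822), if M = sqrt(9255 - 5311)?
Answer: 77520071/1621 + sqrt(986)/1621 ≈ 47822.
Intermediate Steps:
Z = -1677 (Z = -13 - 1664 = -1677)
M = 2*sqrt(986) (M = sqrt(3944) = 2*sqrt(986) ≈ 62.801)
T = 609/1621 + sqrt(986)/1621 (T = (-58*(-21) + 2*sqrt(986))/(4919 - 1677) = (1218 + 2*sqrt(986))/3242 = (1218 + 2*sqrt(986))*(1/3242) = 609/1621 + sqrt(986)/1621 ≈ 0.39507)
T - 1*(-47822) = (609/1621 + sqrt(986)/1621) - 1*(-47822) = (609/1621 + sqrt(986)/1621) + 47822 = 77520071/1621 + sqrt(986)/1621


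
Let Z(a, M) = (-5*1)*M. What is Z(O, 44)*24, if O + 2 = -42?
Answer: -5280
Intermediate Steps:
O = -44 (O = -2 - 42 = -44)
Z(a, M) = -5*M
Z(O, 44)*24 = -5*44*24 = -220*24 = -5280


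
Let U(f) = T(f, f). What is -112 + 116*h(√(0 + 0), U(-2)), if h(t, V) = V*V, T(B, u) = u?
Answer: 352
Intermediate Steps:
U(f) = f
h(t, V) = V²
-112 + 116*h(√(0 + 0), U(-2)) = -112 + 116*(-2)² = -112 + 116*4 = -112 + 464 = 352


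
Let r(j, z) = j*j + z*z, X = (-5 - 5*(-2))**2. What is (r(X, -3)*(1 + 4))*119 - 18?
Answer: 377212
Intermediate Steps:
X = 25 (X = (-5 + 10)**2 = 5**2 = 25)
r(j, z) = j**2 + z**2
(r(X, -3)*(1 + 4))*119 - 18 = ((25**2 + (-3)**2)*(1 + 4))*119 - 18 = ((625 + 9)*5)*119 - 18 = (634*5)*119 - 18 = 3170*119 - 18 = 377230 - 18 = 377212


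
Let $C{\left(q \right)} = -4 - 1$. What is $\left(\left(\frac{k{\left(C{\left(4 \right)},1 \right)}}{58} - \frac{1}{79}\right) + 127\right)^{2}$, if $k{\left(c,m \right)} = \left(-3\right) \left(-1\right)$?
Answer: $\frac{338832260649}{20994724} \approx 16139.0$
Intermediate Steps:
$C{\left(q \right)} = -5$
$k{\left(c,m \right)} = 3$
$\left(\left(\frac{k{\left(C{\left(4 \right)},1 \right)}}{58} - \frac{1}{79}\right) + 127\right)^{2} = \left(\left(\frac{3}{58} - \frac{1}{79}\right) + 127\right)^{2} = \left(\frac{179}{4582} + 127\right)^{2} = \left(\frac{582093}{4582}\right)^{2} = \frac{338832260649}{20994724}$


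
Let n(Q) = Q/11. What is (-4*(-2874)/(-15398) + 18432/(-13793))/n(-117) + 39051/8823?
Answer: 56295145801985/12180151420593 ≈ 4.6219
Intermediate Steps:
n(Q) = Q/11 (n(Q) = Q*(1/11) = Q/11)
(-4*(-2874)/(-15398) + 18432/(-13793))/n(-117) + 39051/8823 = (-4*(-2874)/(-15398) + 18432/(-13793))/(((1/11)*(-117))) + 39051/8823 = (11496*(-1/15398) + 18432*(-1/13793))/(-117/11) + 39051*(1/8823) = (-5748/7699 - 18432/13793)*(-11/117) + 13017/2941 = -221190132/106192307*(-11/117) + 13017/2941 = 811030484/4141499973 + 13017/2941 = 56295145801985/12180151420593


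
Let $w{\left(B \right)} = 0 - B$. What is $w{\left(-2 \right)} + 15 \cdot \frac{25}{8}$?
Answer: $\frac{391}{8} \approx 48.875$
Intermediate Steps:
$w{\left(B \right)} = - B$
$w{\left(-2 \right)} + 15 \cdot \frac{25}{8} = \left(-1\right) \left(-2\right) + 15 \cdot \frac{25}{8} = 2 + 15 \cdot 25 \cdot \frac{1}{8} = 2 + 15 \cdot \frac{25}{8} = 2 + \frac{375}{8} = \frac{391}{8}$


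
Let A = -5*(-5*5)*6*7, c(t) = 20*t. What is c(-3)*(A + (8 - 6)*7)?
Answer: -315840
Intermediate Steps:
A = 5250 (A = -(-125)*6*7 = -5*(-150)*7 = 750*7 = 5250)
c(-3)*(A + (8 - 6)*7) = (20*(-3))*(5250 + (8 - 6)*7) = -60*(5250 + 2*7) = -60*(5250 + 14) = -60*5264 = -315840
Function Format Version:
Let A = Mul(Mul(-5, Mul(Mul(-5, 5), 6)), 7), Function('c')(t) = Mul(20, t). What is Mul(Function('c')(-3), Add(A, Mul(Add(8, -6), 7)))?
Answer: -315840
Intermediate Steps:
A = 5250 (A = Mul(Mul(-5, Mul(-25, 6)), 7) = Mul(Mul(-5, -150), 7) = Mul(750, 7) = 5250)
Mul(Function('c')(-3), Add(A, Mul(Add(8, -6), 7))) = Mul(Mul(20, -3), Add(5250, Mul(Add(8, -6), 7))) = Mul(-60, Add(5250, Mul(2, 7))) = Mul(-60, Add(5250, 14)) = Mul(-60, 5264) = -315840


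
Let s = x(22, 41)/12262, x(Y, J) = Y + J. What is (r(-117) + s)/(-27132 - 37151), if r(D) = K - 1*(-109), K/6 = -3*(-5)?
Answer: -2440201/788238146 ≈ -0.0030958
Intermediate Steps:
K = 90 (K = 6*(-3*(-5)) = 6*15 = 90)
r(D) = 199 (r(D) = 90 - 1*(-109) = 90 + 109 = 199)
x(Y, J) = J + Y
s = 63/12262 (s = (41 + 22)/12262 = 63*(1/12262) = 63/12262 ≈ 0.0051378)
(r(-117) + s)/(-27132 - 37151) = (199 + 63/12262)/(-27132 - 37151) = (2440201/12262)/(-64283) = (2440201/12262)*(-1/64283) = -2440201/788238146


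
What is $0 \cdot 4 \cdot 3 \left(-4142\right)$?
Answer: $0$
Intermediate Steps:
$0 \cdot 4 \cdot 3 \left(-4142\right) = 0 \cdot 3 \left(-4142\right) = 0 \left(-4142\right) = 0$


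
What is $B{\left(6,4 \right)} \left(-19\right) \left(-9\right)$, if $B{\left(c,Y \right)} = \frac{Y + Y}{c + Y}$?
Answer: $\frac{684}{5} \approx 136.8$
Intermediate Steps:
$B{\left(c,Y \right)} = \frac{2 Y}{Y + c}$
$B{\left(6,4 \right)} \left(-19\right) \left(-9\right) = 2 \cdot 4 \frac{1}{4 + 6} \left(-19\right) \left(-9\right) = 2 \cdot 4 \cdot \frac{1}{10} \left(-19\right) \left(-9\right) = \frac{4}{5} \left(-19\right) \left(-9\right) = \left(- \frac{76}{5}\right) \left(-9\right) = \frac{684}{5}$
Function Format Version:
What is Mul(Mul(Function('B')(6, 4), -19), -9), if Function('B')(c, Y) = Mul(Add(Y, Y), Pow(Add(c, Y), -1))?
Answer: Rational(684, 5) ≈ 136.80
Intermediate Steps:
Function('B')(c, Y) = Mul(2, Y, Pow(Add(Y, c), -1)) (Function('B')(c, Y) = Mul(Mul(2, Y), Pow(Add(Y, c), -1)) = Mul(2, Y, Pow(Add(Y, c), -1)))
Mul(Mul(Function('B')(6, 4), -19), -9) = Mul(Mul(Mul(2, 4, Pow(Add(4, 6), -1)), -19), -9) = Mul(Mul(Mul(2, 4, Pow(10, -1)), -19), -9) = Mul(Mul(Mul(2, 4, Rational(1, 10)), -19), -9) = Mul(Mul(Rational(4, 5), -19), -9) = Mul(Rational(-76, 5), -9) = Rational(684, 5)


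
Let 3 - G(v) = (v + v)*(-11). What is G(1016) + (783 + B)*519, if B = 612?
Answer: 746360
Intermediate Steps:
G(v) = 3 + 22*v (G(v) = 3 - (v + v)*(-11) = 3 - 2*v*(-11) = 3 - (-22)*v = 3 + 22*v)
G(1016) + (783 + B)*519 = (3 + 22*1016) + (783 + 612)*519 = (3 + 22352) + 1395*519 = 22355 + 724005 = 746360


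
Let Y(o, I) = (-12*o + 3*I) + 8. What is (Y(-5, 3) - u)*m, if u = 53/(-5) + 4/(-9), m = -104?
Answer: -412048/45 ≈ -9156.6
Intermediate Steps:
u = -497/45 (u = 53*(-⅕) + 4*(-⅑) = -53/5 - 4/9 = -497/45 ≈ -11.044)
Y(o, I) = 8 - 12*o + 3*I
(Y(-5, 3) - u)*m = ((8 - 12*(-5) + 3*3) - 1*(-497/45))*(-104) = ((8 + 60 + 9) + 497/45)*(-104) = (77 + 497/45)*(-104) = (3962/45)*(-104) = -412048/45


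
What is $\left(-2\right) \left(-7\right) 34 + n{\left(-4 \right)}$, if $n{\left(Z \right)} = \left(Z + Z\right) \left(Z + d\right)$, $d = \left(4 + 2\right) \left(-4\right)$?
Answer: $700$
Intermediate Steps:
$d = -24$ ($d = 6 \left(-4\right) = -24$)
$n{\left(Z \right)} = 2 Z \left(-24 + Z\right)$ ($n{\left(Z \right)} = \left(Z + Z\right) \left(Z - 24\right) = 2 Z \left(-24 + Z\right)$)
$\left(-2\right) \left(-7\right) 34 + n{\left(-4 \right)} = \left(-2\right) \left(-7\right) 34 + 2 \left(-4\right) \left(-24 - 4\right) = 14 \cdot 34 + 2 \left(-4\right) \left(-28\right) = 476 + 224 = 700$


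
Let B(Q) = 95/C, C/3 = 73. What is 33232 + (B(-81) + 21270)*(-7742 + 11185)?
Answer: 16045546483/219 ≈ 7.3267e+7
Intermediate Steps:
C = 219 (C = 3*73 = 219)
B(Q) = 95/219
33232 + (B(-81) + 21270)*(-7742 + 11185) = 33232 + (95/219 + 21270)*(-7742 + 11185) = 33232 + (4658225/219)*3443 = 33232 + 16038268675/219 = 16045546483/219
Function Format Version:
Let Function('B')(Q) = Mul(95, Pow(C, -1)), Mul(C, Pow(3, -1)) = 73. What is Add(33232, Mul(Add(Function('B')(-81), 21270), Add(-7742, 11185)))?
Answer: Rational(16045546483, 219) ≈ 7.3267e+7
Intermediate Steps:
C = 219 (C = Mul(3, 73) = 219)
Function('B')(Q) = Rational(95, 219) (Function('B')(Q) = Mul(95, Pow(219, -1)) = Mul(95, Rational(1, 219)) = Rational(95, 219))
Add(33232, Mul(Add(Function('B')(-81), 21270), Add(-7742, 11185))) = Add(33232, Mul(Add(Rational(95, 219), 21270), Add(-7742, 11185))) = Add(33232, Mul(Rational(4658225, 219), 3443)) = Add(33232, Rational(16038268675, 219)) = Rational(16045546483, 219)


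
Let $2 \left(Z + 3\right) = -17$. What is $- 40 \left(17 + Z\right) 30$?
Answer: $-6600$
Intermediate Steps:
$Z = - \frac{23}{2}$ ($Z = -3 + \frac{1}{2} \left(-17\right) = -3 - \frac{17}{2} = - \frac{23}{2} \approx -11.5$)
$- 40 \left(17 + Z\right) 30 = - 40 \left(17 - \frac{23}{2}\right) 30 = \left(-40\right) \frac{11}{2} \cdot 30 = \left(-220\right) 30 = -6600$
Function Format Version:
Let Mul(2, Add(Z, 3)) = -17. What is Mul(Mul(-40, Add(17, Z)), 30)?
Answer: -6600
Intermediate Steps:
Z = Rational(-23, 2) (Z = Add(-3, Mul(Rational(1, 2), -17)) = Add(-3, Rational(-17, 2)) = Rational(-23, 2) ≈ -11.500)
Mul(Mul(-40, Add(17, Z)), 30) = Mul(Mul(-40, Add(17, Rational(-23, 2))), 30) = Mul(Mul(-40, Rational(11, 2)), 30) = Mul(-220, 30) = -6600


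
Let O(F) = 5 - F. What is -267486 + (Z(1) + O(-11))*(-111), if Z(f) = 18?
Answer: -271260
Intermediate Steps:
-267486 + (Z(1) + O(-11))*(-111) = -267486 + (18 + (5 - 1*(-11)))*(-111) = -267486 + (18 + (5 + 11))*(-111) = -267486 + (18 + 16)*(-111) = -267486 + 34*(-111) = -267486 - 3774 = -271260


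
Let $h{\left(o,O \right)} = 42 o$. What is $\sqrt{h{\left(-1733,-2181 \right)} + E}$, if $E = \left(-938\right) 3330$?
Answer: $i \sqrt{3196326} \approx 1787.8 i$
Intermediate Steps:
$E = -3123540$
$\sqrt{h{\left(-1733,-2181 \right)} + E} = \sqrt{42 \left(-1733\right) - 3123540} = \sqrt{-72786 - 3123540} = \sqrt{-3196326} = i \sqrt{3196326}$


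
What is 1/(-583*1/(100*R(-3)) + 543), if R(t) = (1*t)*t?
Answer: 900/488117 ≈ 0.0018438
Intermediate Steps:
R(t) = t² (R(t) = t*t = t²)
1/(-583*1/(100*R(-3)) + 543) = 1/(-583/(-10*(-3)²*(-10)) + 543) = 1/(-583/(-10*9*(-10)) + 543) = 1/(-583/((-90*(-10))) + 543) = 1/(-583/900 + 543) = 1/(488117/900) = 900/488117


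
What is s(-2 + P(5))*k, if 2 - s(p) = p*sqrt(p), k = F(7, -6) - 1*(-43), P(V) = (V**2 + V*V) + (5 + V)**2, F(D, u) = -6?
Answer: 74 - 10952*sqrt(37) ≈ -66544.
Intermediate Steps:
P(V) = (5 + V)**2 + 2*V**2 (P(V) = (V**2 + V**2) + (5 + V)**2 = 2*V**2 + (5 + V)**2 = (5 + V)**2 + 2*V**2)
k = 37 (k = -6 - 1*(-43) = -6 + 43 = 37)
s(p) = 2 - p**(3/2) (s(p) = 2 - p*sqrt(p) = 2 - p**(3/2))
s(-2 + P(5))*k = (2 - (-2 + ((5 + 5)**2 + 2*5**2))**(3/2))*37 = (2 - (-2 + (10**2 + 2*25))**(3/2))*37 = (2 - (-2 + (100 + 50))**(3/2))*37 = (2 - (-2 + 150)**(3/2))*37 = (2 - 148**(3/2))*37 = (2 - 296*sqrt(37))*37 = 74 - 10952*sqrt(37)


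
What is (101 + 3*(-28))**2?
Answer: 289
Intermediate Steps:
(101 + 3*(-28))**2 = (101 - 84)**2 = 17**2 = 289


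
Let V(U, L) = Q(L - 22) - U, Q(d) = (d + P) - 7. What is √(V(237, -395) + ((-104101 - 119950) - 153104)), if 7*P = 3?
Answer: I*√18512963/7 ≈ 614.67*I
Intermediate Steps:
P = 3/7 (P = (⅐)*3 = 3/7 ≈ 0.42857)
Q(d) = -46/7 + d (Q(d) = (d + 3/7) - 7 = (3/7 + d) - 7 = -46/7 + d)
V(U, L) = -200/7 + L - U (V(U, L) = (-46/7 + (L - 22)) - U = (-46/7 + (-22 + L)) - U = (-200/7 + L) - U = -200/7 + L - U)
√(V(237, -395) + ((-104101 - 119950) - 153104)) = √((-200/7 - 395 - 1*237) + ((-104101 - 119950) - 153104)) = √((-200/7 - 395 - 237) + (-224051 - 153104)) = √(-4624/7 - 377155) = √(-2644709/7) = I*√18512963/7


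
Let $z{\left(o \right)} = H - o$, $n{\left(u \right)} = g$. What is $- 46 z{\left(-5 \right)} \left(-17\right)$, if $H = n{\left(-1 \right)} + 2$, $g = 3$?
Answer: $7820$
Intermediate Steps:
$n{\left(u \right)} = 3$
$H = 5$ ($H = 3 + 2 = 5$)
$z{\left(o \right)} = 5 - o$
$- 46 z{\left(-5 \right)} \left(-17\right) = - 46 \left(5 - -5\right) \left(-17\right) = - 46 \left(5 + 5\right) \left(-17\right) = \left(-46\right) 10 \left(-17\right) = \left(-460\right) \left(-17\right) = 7820$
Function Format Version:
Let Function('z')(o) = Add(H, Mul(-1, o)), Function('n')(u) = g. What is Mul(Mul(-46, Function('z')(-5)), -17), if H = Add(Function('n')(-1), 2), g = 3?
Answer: 7820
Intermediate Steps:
Function('n')(u) = 3
H = 5 (H = Add(3, 2) = 5)
Function('z')(o) = Add(5, Mul(-1, o))
Mul(Mul(-46, Function('z')(-5)), -17) = Mul(Mul(-46, Add(5, Mul(-1, -5))), -17) = Mul(Mul(-46, Add(5, 5)), -17) = Mul(Mul(-46, 10), -17) = Mul(-460, -17) = 7820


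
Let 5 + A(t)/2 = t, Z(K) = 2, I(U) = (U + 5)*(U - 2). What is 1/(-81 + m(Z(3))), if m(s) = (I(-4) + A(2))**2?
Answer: 1/63 ≈ 0.015873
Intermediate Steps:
I(U) = (-2 + U)*(5 + U) (I(U) = (5 + U)*(-2 + U) = (-2 + U)*(5 + U))
A(t) = -10 + 2*t
m(s) = 144 (m(s) = ((-10 + (-4)**2 + 3*(-4)) + (-10 + 2*2))**2 = ((-10 + 16 - 12) + (-10 + 4))**2 = (-6 - 6)**2 = (-12)**2 = 144)
1/(-81 + m(Z(3))) = 1/(-81 + 144) = 1/63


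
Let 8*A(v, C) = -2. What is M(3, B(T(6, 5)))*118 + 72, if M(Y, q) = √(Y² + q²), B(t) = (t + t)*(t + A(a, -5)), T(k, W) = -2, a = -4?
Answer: 72 + 354*√10 ≈ 1191.4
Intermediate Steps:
A(v, C) = -¼ (A(v, C) = (⅛)*(-2) = -¼)
B(t) = 2*t*(-¼ + t) (B(t) = (t + t)*(t - ¼) = (2*t)*(-¼ + t) = 2*t*(-¼ + t))
M(3, B(T(6, 5)))*118 + 72 = √(3² + ((½)*(-2)*(-1 + 4*(-2)))²)*118 + 72 = √(9 + ((½)*(-2)*(-1 - 8))²)*118 + 72 = √(9 + ((½)*(-2)*(-9))²)*118 + 72 = √(9 + 9²)*118 + 72 = √(9 + 81)*118 + 72 = √90*118 + 72 = (3*√10)*118 + 72 = 354*√10 + 72 = 72 + 354*√10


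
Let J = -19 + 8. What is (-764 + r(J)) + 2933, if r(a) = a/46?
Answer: 99763/46 ≈ 2168.8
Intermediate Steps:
J = -11
r(a) = a/46 (r(a) = a*(1/46) = a/46)
(-764 + r(J)) + 2933 = (-764 + (1/46)*(-11)) + 2933 = (-764 - 11/46) + 2933 = -35155/46 + 2933 = 99763/46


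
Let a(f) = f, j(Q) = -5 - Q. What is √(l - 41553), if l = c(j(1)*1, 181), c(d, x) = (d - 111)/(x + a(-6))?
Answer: 6*I*√1413979/35 ≈ 203.85*I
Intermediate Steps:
c(d, x) = (-111 + d)/(-6 + x) (c(d, x) = (d - 111)/(x - 6) = (-111 + d)/(-6 + x))
l = -117/175 (l = (-111 + (-5 - 1*1)*1)/(-6 + 181) = (-111 + (-5 - 1)*1)/175 = (-111 - 6*1)/175 = (-111 - 6)/175 = (1/175)*(-117) = -117/175 ≈ -0.66857)
√(l - 41553) = √(-117/175 - 41553) = √(-7271892/175) = 6*I*√1413979/35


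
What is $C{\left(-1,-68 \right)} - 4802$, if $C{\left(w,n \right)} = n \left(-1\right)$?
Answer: $-4734$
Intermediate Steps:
$C{\left(w,n \right)} = - n$
$C{\left(-1,-68 \right)} - 4802 = \left(-1\right) \left(-68\right) - 4802 = 68 - 4802 = -4734$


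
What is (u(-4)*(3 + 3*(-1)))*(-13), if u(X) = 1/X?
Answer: 0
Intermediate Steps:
(u(-4)*(3 + 3*(-1)))*(-13) = ((3 + 3*(-1))/(-4))*(-13) = -(3 - 3)/4*(-13) = -¼*0*(-13) = 0*(-13) = 0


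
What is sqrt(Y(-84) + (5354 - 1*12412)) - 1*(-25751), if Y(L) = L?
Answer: 25751 + I*sqrt(7142) ≈ 25751.0 + 84.51*I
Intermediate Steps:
sqrt(Y(-84) + (5354 - 1*12412)) - 1*(-25751) = sqrt(-84 + (5354 - 1*12412)) - 1*(-25751) = sqrt(-84 + (5354 - 12412)) + 25751 = sqrt(-84 - 7058) + 25751 = sqrt(-7142) + 25751 = I*sqrt(7142) + 25751 = 25751 + I*sqrt(7142)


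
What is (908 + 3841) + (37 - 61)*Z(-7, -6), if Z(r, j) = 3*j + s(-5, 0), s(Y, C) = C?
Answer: 5181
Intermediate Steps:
Z(r, j) = 3*j (Z(r, j) = 3*j + 0 = 3*j)
(908 + 3841) + (37 - 61)*Z(-7, -6) = (908 + 3841) + (37 - 61)*(3*(-6)) = 4749 - 24*(-18) = 4749 + 432 = 5181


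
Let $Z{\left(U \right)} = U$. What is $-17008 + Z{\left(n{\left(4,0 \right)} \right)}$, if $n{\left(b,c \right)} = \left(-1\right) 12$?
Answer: $-17020$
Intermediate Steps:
$n{\left(b,c \right)} = -12$
$-17008 + Z{\left(n{\left(4,0 \right)} \right)} = -17008 - 12 = -17020$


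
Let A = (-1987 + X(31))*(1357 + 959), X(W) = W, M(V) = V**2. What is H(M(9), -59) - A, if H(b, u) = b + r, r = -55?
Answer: 4530122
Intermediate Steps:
H(b, u) = -55 + b (H(b, u) = b - 55 = -55 + b)
A = -4530096 (A = (-1987 + 31)*(1357 + 959) = -1956*2316 = -4530096)
H(M(9), -59) - A = (-55 + 9**2) - 1*(-4530096) = (-55 + 81) + 4530096 = 26 + 4530096 = 4530122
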